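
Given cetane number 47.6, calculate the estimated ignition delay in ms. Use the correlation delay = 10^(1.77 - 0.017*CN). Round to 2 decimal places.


delay = 10^(1.77 - 0.017*CN)
Exponent = 1.77 - 0.017*47.6 = 0.9608
delay = 10^0.9608 = 9.14 ms


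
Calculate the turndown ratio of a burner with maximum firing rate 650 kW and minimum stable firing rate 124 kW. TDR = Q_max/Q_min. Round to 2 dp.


TDR = Q_max / Q_min
TDR = 650 / 124 = 5.24


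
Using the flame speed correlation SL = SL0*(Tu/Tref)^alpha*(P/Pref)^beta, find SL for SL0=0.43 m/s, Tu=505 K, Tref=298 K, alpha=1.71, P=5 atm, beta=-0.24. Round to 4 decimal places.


SL = SL0 * (Tu/Tref)^alpha * (P/Pref)^beta
T ratio = 505/298 = 1.69463087
(T ratio)^alpha = 1.69463087^1.71 = 2.464441
(P/Pref)^beta = 5^(-0.24) = 0.679590
SL = 0.43 * 2.464441 * 0.679590 = 0.7202 m/s


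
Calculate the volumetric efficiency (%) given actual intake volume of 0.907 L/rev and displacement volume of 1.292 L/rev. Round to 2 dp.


eta_v = (V_actual / V_disp) * 100
Ratio = 0.907 / 1.292 = 0.7020
eta_v = 0.7020 * 100 = 70.20%


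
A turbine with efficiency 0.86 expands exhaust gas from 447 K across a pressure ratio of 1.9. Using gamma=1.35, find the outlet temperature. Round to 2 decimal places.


T_out = T_in * (1 - eta * (1 - PR^(-(gamma-1)/gamma)))
Exponent = -(1.35-1)/1.35 = -0.25925926
PR^exp = 1.9^(-0.25925926) = 0.84670193
Factor = 1 - 0.86*(1 - 0.84670193) = 0.86816366
T_out = 447 * 0.86816366 = 388.07 K


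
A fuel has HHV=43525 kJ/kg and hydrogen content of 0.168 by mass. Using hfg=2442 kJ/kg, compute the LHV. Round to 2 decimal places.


LHV = HHV - hfg * 9 * H
Water correction = 2442 * 9 * 0.168 = 3692.304 kJ/kg
LHV = 43525 - 3692.304 = 39832.70 kJ/kg


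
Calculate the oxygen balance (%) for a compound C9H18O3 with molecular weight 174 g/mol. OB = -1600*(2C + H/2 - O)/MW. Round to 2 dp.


OB = -1600 * (2C + H/2 - O) / MW
Inner = 2*9 + 18/2 - 3 = 24.00
OB = -1600 * 24.00 / 174 = -220.69%


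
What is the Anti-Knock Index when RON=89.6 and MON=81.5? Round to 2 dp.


AKI = (RON + MON) / 2
AKI = (89.6 + 81.5) / 2
AKI = 171.1 / 2 = 85.55


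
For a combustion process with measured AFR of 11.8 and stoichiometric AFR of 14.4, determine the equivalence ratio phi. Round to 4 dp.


phi = AFR_stoich / AFR_actual
phi = 14.4 / 11.8 = 1.2203


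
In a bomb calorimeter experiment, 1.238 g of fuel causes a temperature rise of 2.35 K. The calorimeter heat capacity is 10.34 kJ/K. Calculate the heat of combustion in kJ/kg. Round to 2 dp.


Hc = C_cal * delta_T / m_fuel
Q_released = 10.34 * 2.35 = 24.2990 kJ
m_fuel = 1.238 g = 1.238/1000 kg = 0.001238 kg
Hc = 24.2990 / 0.001238 = 19627.63 kJ/kg


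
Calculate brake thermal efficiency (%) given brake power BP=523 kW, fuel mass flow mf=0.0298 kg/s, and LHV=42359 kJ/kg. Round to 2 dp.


eta_BTE = (BP / (mf * LHV)) * 100
Denominator = 0.0298 * 42359 = 1262.2982 kW
eta_BTE = (523 / 1262.2982) * 100 = 41.43%


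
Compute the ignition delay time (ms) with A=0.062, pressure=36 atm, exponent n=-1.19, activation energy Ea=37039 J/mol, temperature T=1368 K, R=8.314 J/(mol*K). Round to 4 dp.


tau = A * P^n * exp(Ea/(R*T))
P^n = 36^(-1.19) = 0.01406048
Ea/(R*T) = 37039/(8.314*1368) = 3.256590
exp(Ea/(R*T)) = 25.960869
tau = 0.062 * 0.01406048 * 25.960869 = 0.0226 ms


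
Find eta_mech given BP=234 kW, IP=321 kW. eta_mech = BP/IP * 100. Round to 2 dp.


eta_mech = (BP / IP) * 100
Ratio = 234 / 321 = 0.7290
eta_mech = 0.7290 * 100 = 72.90%


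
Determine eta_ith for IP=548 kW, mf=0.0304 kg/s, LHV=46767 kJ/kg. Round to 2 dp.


eta_ith = (IP / (mf * LHV)) * 100
Denominator = 0.0304 * 46767 = 1421.7168 kW
eta_ith = (548 / 1421.7168) * 100 = 38.54%


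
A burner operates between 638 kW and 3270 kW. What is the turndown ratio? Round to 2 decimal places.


TDR = Q_max / Q_min
TDR = 3270 / 638 = 5.13


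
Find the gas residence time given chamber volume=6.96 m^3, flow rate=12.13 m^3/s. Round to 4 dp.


tau = V / Q_flow
tau = 6.96 / 12.13 = 0.5738 s


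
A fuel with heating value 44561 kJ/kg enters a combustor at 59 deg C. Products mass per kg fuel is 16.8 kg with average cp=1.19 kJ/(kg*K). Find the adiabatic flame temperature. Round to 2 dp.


T_ad = T_in + Hc / (m_p * cp)
Denominator = 16.8 * 1.19 = 19.9920
Temperature rise = 44561 / 19.9920 = 2228.94 K
T_ad = 59 + 2228.94 = 2287.94 deg C


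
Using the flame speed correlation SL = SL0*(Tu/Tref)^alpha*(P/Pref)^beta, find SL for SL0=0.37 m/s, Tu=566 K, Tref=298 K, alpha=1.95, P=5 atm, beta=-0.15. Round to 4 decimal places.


SL = SL0 * (Tu/Tref)^alpha * (P/Pref)^beta
T ratio = 566/298 = 1.89932886
(T ratio)^alpha = 1.89932886^1.95 = 3.493577
(P/Pref)^beta = 5^(-0.15) = 0.785515
SL = 0.37 * 3.493577 * 0.785515 = 1.0154 m/s


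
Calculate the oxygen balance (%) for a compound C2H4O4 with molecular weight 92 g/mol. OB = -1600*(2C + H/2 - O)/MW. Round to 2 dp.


OB = -1600 * (2C + H/2 - O) / MW
Inner = 2*2 + 4/2 - 4 = 2.00
OB = -1600 * 2.00 / 92 = -34.78%


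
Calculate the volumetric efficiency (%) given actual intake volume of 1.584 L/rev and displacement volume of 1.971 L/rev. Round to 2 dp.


eta_v = (V_actual / V_disp) * 100
Ratio = 1.584 / 1.971 = 0.8037
eta_v = 0.8037 * 100 = 80.37%


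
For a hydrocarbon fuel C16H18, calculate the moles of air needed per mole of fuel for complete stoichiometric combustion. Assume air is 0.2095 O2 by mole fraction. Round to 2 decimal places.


Balanced combustion: C16H18 + 20.5 O2 -> 16 CO2 + 9 H2O
O2 needed = C + H/4 = 16 + 18/4 = 20.50 moles
Air moles = O2 / 0.2095 = 20.50 / 0.2095 = 97.85 moles air


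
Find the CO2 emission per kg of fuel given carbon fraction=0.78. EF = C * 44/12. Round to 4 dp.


EF = C_frac * (M_CO2 / M_C)
EF = 0.78 * (44/12)
EF = 0.78 * 3.666667 = 2.8600 kg_CO2/kg_fuel


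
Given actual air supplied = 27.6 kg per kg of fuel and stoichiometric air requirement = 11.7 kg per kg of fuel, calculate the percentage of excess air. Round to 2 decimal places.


Excess air = actual - stoichiometric = 27.6 - 11.7 = 15.90 kg/kg fuel
Excess air % = (excess / stoich) * 100 = (15.90 / 11.7) * 100 = 135.90%


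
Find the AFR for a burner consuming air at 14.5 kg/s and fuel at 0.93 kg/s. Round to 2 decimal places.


AFR = m_air / m_fuel
AFR = 14.5 / 0.93 = 15.59


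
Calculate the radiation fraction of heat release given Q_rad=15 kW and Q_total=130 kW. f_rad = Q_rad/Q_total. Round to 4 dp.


f_rad = Q_rad / Q_total
f_rad = 15 / 130 = 0.1154


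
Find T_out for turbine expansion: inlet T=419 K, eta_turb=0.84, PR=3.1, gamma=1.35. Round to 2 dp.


T_out = T_in * (1 - eta * (1 - PR^(-(gamma-1)/gamma)))
Exponent = -(1.35-1)/1.35 = -0.25925926
PR^exp = 3.1^(-0.25925926) = 0.74577862
Factor = 1 - 0.84*(1 - 0.74577862) = 0.78645404
T_out = 419 * 0.78645404 = 329.52 K


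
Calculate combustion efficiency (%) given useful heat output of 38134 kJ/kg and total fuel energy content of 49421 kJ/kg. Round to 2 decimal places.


Efficiency = (Q_useful / Q_fuel) * 100
Efficiency = (38134 / 49421) * 100
Efficiency = 0.7716 * 100 = 77.16%


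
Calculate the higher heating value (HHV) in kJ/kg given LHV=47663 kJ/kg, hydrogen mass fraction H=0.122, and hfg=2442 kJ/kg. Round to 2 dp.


HHV = LHV + hfg * 9 * H
Water addition = 2442 * 9 * 0.122 = 2681.316 kJ/kg
HHV = 47663 + 2681.316 = 50344.32 kJ/kg


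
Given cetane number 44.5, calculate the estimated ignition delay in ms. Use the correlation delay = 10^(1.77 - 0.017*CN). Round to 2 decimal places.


delay = 10^(1.77 - 0.017*CN)
Exponent = 1.77 - 0.017*44.5 = 1.0135
delay = 10^1.0135 = 10.32 ms


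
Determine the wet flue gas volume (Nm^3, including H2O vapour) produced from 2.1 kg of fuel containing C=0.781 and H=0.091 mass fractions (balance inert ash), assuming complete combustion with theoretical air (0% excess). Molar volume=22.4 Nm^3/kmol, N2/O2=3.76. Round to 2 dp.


Per kg fuel: CO2 = (C/12 kmol)*22.4 = (0.781/12)*22.4 = 1.45787 Nm^3
Per kg fuel: H2O = (H/2 kmol)*22.4 = (0.091/2)*22.4 = 1.01920 Nm^3
O2 needed per kg fuel = C/12 + H/4 = 0.781/12 + 0.091/4 = 0.08783333 kmol
Per kg fuel: N2 = O2*3.76*22.4 = 0.08783333*3.76*22.4 = 7.39767 Nm^3
Total per kg = 1.45787 + 1.01920 + 7.39767 = 9.87474 Nm^3
Total = 9.87474 * 2.1 = 20.74 Nm^3


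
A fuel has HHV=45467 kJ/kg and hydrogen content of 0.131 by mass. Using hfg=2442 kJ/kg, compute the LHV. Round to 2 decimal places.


LHV = HHV - hfg * 9 * H
Water correction = 2442 * 9 * 0.131 = 2879.118 kJ/kg
LHV = 45467 - 2879.118 = 42587.88 kJ/kg


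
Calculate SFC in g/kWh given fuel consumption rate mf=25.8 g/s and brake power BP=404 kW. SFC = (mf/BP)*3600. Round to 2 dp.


SFC = (mf / BP) * 3600
Rate = 25.8 / 404 = 0.063861 g/(s*kW)
SFC = 0.063861 * 3600 = 229.90 g/kWh


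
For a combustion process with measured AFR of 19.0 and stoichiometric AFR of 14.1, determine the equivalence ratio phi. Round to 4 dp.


phi = AFR_stoich / AFR_actual
phi = 14.1 / 19.0 = 0.7421


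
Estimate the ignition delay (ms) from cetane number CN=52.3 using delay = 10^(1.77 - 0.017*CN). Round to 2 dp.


delay = 10^(1.77 - 0.017*CN)
Exponent = 1.77 - 0.017*52.3 = 0.8809
delay = 10^0.8809 = 7.60 ms


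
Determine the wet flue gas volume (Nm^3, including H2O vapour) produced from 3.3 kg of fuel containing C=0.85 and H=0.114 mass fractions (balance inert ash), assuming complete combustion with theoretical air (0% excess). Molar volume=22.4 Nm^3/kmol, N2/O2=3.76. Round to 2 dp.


Per kg fuel: CO2 = (C/12 kmol)*22.4 = (0.85/12)*22.4 = 1.58667 Nm^3
Per kg fuel: H2O = (H/2 kmol)*22.4 = (0.114/2)*22.4 = 1.27680 Nm^3
O2 needed per kg fuel = C/12 + H/4 = 0.85/12 + 0.114/4 = 0.09933333 kmol
Per kg fuel: N2 = O2*3.76*22.4 = 0.09933333*3.76*22.4 = 8.36625 Nm^3
Total per kg = 1.58667 + 1.27680 + 8.36625 = 11.22972 Nm^3
Total = 11.22972 * 3.3 = 37.06 Nm^3


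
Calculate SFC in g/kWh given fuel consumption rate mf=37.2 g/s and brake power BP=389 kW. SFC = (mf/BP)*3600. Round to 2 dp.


SFC = (mf / BP) * 3600
Rate = 37.2 / 389 = 0.095630 g/(s*kW)
SFC = 0.095630 * 3600 = 344.27 g/kWh


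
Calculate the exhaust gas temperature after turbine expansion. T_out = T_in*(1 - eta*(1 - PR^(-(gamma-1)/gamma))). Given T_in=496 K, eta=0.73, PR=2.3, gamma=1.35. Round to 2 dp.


T_out = T_in * (1 - eta * (1 - PR^(-(gamma-1)/gamma)))
Exponent = -(1.35-1)/1.35 = -0.25925926
PR^exp = 2.3^(-0.25925926) = 0.80578413
Factor = 1 - 0.73*(1 - 0.80578413) = 0.85822241
T_out = 496 * 0.85822241 = 425.68 K


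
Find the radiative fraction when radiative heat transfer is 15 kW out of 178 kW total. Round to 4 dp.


f_rad = Q_rad / Q_total
f_rad = 15 / 178 = 0.0843


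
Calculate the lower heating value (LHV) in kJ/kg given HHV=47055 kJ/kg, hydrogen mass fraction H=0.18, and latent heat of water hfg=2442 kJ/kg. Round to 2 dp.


LHV = HHV - hfg * 9 * H
Water correction = 2442 * 9 * 0.18 = 3956.040 kJ/kg
LHV = 47055 - 3956.040 = 43098.96 kJ/kg


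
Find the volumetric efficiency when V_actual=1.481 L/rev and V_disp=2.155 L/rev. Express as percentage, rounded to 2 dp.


eta_v = (V_actual / V_disp) * 100
Ratio = 1.481 / 2.155 = 0.6872
eta_v = 0.6872 * 100 = 68.72%


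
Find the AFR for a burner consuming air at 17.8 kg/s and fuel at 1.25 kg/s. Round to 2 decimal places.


AFR = m_air / m_fuel
AFR = 17.8 / 1.25 = 14.24


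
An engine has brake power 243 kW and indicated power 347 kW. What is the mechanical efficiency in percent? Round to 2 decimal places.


eta_mech = (BP / IP) * 100
Ratio = 243 / 347 = 0.7003
eta_mech = 0.7003 * 100 = 70.03%


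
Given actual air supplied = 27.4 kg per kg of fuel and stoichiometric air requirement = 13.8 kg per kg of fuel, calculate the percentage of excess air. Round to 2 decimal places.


Excess air = actual - stoichiometric = 27.4 - 13.8 = 13.60 kg/kg fuel
Excess air % = (excess / stoich) * 100 = (13.60 / 13.8) * 100 = 98.55%


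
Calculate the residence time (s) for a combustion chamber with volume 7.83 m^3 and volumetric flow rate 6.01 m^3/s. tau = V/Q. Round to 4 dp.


tau = V / Q_flow
tau = 7.83 / 6.01 = 1.3028 s


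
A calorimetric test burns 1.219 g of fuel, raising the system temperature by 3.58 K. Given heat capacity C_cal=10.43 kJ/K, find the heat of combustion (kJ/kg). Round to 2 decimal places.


Hc = C_cal * delta_T / m_fuel
Q_released = 10.43 * 3.58 = 37.3394 kJ
m_fuel = 1.219 g = 1.219/1000 kg = 0.001219 kg
Hc = 37.3394 / 0.001219 = 30631.17 kJ/kg


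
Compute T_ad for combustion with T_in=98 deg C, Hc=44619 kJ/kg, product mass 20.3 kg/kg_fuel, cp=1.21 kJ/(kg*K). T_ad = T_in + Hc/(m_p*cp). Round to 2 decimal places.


T_ad = T_in + Hc / (m_p * cp)
Denominator = 20.3 * 1.21 = 24.5630
Temperature rise = 44619 / 24.5630 = 1816.51 K
T_ad = 98 + 1816.51 = 1914.51 deg C


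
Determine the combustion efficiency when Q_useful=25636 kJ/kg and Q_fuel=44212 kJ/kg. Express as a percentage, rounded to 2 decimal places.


Efficiency = (Q_useful / Q_fuel) * 100
Efficiency = (25636 / 44212) * 100
Efficiency = 0.5798 * 100 = 57.98%


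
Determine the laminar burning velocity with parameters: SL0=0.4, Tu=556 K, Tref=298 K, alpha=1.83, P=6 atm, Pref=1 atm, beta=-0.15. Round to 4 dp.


SL = SL0 * (Tu/Tref)^alpha * (P/Pref)^beta
T ratio = 556/298 = 1.86577181
(T ratio)^alpha = 1.86577181^1.83 = 3.130914
(P/Pref)^beta = 6^(-0.15) = 0.764324
SL = 0.4 * 3.130914 * 0.764324 = 0.9572 m/s


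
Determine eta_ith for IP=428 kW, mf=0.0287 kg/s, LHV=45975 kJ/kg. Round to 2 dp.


eta_ith = (IP / (mf * LHV)) * 100
Denominator = 0.0287 * 45975 = 1319.4825 kW
eta_ith = (428 / 1319.4825) * 100 = 32.44%


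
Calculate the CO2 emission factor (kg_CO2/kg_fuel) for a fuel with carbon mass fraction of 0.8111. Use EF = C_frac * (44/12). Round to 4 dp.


EF = C_frac * (M_CO2 / M_C)
EF = 0.8111 * (44/12)
EF = 0.8111 * 3.666667 = 2.9740 kg_CO2/kg_fuel


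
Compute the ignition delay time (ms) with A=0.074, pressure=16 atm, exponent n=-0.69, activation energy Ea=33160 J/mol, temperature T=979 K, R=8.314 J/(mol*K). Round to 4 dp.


tau = A * P^n * exp(Ea/(R*T))
P^n = 16^(-0.69) = 0.14762408
Ea/(R*T) = 33160/(8.314*979) = 4.074007
exp(Ea/(R*T)) = 58.792093
tau = 0.074 * 0.14762408 * 58.792093 = 0.6423 ms


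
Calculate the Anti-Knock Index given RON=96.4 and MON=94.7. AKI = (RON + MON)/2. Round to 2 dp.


AKI = (RON + MON) / 2
AKI = (96.4 + 94.7) / 2
AKI = 191.1 / 2 = 95.55


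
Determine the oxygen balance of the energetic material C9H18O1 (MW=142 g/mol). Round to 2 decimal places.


OB = -1600 * (2C + H/2 - O) / MW
Inner = 2*9 + 18/2 - 1 = 26.00
OB = -1600 * 26.00 / 142 = -292.96%


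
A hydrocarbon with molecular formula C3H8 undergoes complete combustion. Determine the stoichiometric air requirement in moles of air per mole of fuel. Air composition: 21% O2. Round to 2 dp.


Balanced combustion: C3H8 + 5 O2 -> 3 CO2 + 4 H2O
O2 needed = C + H/4 = 3 + 8/4 = 5.00 moles
Air moles = O2 / 0.21 = 5.00 / 0.21 = 23.81 moles air


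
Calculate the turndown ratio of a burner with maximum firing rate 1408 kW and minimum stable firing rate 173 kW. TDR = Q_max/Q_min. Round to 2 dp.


TDR = Q_max / Q_min
TDR = 1408 / 173 = 8.14


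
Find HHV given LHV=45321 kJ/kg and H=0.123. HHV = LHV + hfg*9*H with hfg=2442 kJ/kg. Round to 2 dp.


HHV = LHV + hfg * 9 * H
Water addition = 2442 * 9 * 0.123 = 2703.294 kJ/kg
HHV = 45321 + 2703.294 = 48024.29 kJ/kg


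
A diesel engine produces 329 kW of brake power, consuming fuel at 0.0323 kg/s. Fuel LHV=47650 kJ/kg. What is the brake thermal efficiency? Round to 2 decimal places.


eta_BTE = (BP / (mf * LHV)) * 100
Denominator = 0.0323 * 47650 = 1539.0950 kW
eta_BTE = (329 / 1539.0950) * 100 = 21.38%


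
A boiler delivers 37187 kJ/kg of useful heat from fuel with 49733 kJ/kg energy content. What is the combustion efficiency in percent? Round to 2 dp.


Efficiency = (Q_useful / Q_fuel) * 100
Efficiency = (37187 / 49733) * 100
Efficiency = 0.7477 * 100 = 74.77%


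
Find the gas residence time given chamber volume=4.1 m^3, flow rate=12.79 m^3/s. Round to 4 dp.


tau = V / Q_flow
tau = 4.1 / 12.79 = 0.3206 s


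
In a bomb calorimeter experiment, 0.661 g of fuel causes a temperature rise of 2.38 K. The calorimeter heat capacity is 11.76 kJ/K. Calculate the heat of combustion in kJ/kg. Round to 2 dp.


Hc = C_cal * delta_T / m_fuel
Q_released = 11.76 * 2.38 = 27.9888 kJ
m_fuel = 0.661 g = 0.661/1000 kg = 0.000661 kg
Hc = 27.9888 / 0.000661 = 42343.12 kJ/kg


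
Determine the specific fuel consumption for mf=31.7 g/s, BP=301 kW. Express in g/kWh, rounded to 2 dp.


SFC = (mf / BP) * 3600
Rate = 31.7 / 301 = 0.105316 g/(s*kW)
SFC = 0.105316 * 3600 = 379.14 g/kWh


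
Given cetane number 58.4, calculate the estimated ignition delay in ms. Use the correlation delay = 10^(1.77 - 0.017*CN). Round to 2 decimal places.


delay = 10^(1.77 - 0.017*CN)
Exponent = 1.77 - 0.017*58.4 = 0.7772
delay = 10^0.7772 = 5.99 ms


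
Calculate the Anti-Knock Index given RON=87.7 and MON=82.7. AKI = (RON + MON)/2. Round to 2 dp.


AKI = (RON + MON) / 2
AKI = (87.7 + 82.7) / 2
AKI = 170.4 / 2 = 85.20


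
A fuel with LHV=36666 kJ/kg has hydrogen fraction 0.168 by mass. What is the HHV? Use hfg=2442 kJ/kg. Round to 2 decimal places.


HHV = LHV + hfg * 9 * H
Water addition = 2442 * 9 * 0.168 = 3692.304 kJ/kg
HHV = 36666 + 3692.304 = 40358.30 kJ/kg


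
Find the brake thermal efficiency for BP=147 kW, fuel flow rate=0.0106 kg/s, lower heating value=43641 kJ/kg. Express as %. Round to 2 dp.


eta_BTE = (BP / (mf * LHV)) * 100
Denominator = 0.0106 * 43641 = 462.5946 kW
eta_BTE = (147 / 462.5946) * 100 = 31.78%


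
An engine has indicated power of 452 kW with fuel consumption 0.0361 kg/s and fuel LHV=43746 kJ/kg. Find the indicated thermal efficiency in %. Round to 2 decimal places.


eta_ith = (IP / (mf * LHV)) * 100
Denominator = 0.0361 * 43746 = 1579.2306 kW
eta_ith = (452 / 1579.2306) * 100 = 28.62%


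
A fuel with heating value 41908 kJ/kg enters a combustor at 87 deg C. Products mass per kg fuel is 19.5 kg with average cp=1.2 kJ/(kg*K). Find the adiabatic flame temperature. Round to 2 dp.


T_ad = T_in + Hc / (m_p * cp)
Denominator = 19.5 * 1.2 = 23.4000
Temperature rise = 41908 / 23.4000 = 1790.94 K
T_ad = 87 + 1790.94 = 1877.94 deg C


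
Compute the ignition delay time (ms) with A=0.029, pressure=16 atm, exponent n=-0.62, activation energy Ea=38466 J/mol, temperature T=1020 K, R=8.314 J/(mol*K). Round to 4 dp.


tau = A * P^n * exp(Ea/(R*T))
P^n = 16^(-0.62) = 0.17924441
Ea/(R*T) = 38466/(8.314*1020) = 4.535935
exp(Ea/(R*T)) = 93.310733
tau = 0.029 * 0.17924441 * 93.310733 = 0.4850 ms


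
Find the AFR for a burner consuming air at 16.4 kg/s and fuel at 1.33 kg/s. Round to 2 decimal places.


AFR = m_air / m_fuel
AFR = 16.4 / 1.33 = 12.33


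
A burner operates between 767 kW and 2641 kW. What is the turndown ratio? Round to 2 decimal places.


TDR = Q_max / Q_min
TDR = 2641 / 767 = 3.44


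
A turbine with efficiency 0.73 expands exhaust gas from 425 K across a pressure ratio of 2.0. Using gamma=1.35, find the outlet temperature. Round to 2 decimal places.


T_out = T_in * (1 - eta * (1 - PR^(-(gamma-1)/gamma)))
Exponent = -(1.35-1)/1.35 = -0.25925926
PR^exp = 2.0^(-0.25925926) = 0.83551680
Factor = 1 - 0.73*(1 - 0.83551680) = 0.87992726
T_out = 425 * 0.87992726 = 373.97 K


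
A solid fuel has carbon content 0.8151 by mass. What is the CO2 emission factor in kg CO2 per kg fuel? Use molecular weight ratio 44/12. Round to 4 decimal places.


EF = C_frac * (M_CO2 / M_C)
EF = 0.8151 * (44/12)
EF = 0.8151 * 3.666667 = 2.9887 kg_CO2/kg_fuel


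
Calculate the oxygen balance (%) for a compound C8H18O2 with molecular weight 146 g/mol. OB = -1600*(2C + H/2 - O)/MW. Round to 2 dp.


OB = -1600 * (2C + H/2 - O) / MW
Inner = 2*8 + 18/2 - 2 = 23.00
OB = -1600 * 23.00 / 146 = -252.05%


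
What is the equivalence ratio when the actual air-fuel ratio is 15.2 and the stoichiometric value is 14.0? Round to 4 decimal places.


phi = AFR_stoich / AFR_actual
phi = 14.0 / 15.2 = 0.9211


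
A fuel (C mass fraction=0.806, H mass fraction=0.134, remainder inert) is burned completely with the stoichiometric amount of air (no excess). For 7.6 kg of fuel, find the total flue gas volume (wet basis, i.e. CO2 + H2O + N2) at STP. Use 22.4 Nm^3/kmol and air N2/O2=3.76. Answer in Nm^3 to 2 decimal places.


Per kg fuel: CO2 = (C/12 kmol)*22.4 = (0.806/12)*22.4 = 1.50453 Nm^3
Per kg fuel: H2O = (H/2 kmol)*22.4 = (0.134/2)*22.4 = 1.50080 Nm^3
O2 needed per kg fuel = C/12 + H/4 = 0.806/12 + 0.134/4 = 0.10066667 kmol
Per kg fuel: N2 = O2*3.76*22.4 = 0.10066667*3.76*22.4 = 8.47855 Nm^3
Total per kg = 1.50453 + 1.50080 + 8.47855 = 11.48388 Nm^3
Total = 11.48388 * 7.6 = 87.28 Nm^3


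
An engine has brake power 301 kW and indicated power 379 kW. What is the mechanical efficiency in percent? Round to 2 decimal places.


eta_mech = (BP / IP) * 100
Ratio = 301 / 379 = 0.7942
eta_mech = 0.7942 * 100 = 79.42%


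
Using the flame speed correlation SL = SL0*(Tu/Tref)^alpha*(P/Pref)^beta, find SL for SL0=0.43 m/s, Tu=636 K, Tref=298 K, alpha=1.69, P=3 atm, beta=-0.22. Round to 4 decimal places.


SL = SL0 * (Tu/Tref)^alpha * (P/Pref)^beta
T ratio = 636/298 = 2.13422819
(T ratio)^alpha = 2.13422819^1.69 = 3.600950
(P/Pref)^beta = 3^(-0.22) = 0.785296
SL = 0.43 * 3.600950 * 0.785296 = 1.2160 m/s


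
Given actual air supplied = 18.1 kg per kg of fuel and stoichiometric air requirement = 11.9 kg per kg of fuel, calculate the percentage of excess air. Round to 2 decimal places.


Excess air = actual - stoichiometric = 18.1 - 11.9 = 6.20 kg/kg fuel
Excess air % = (excess / stoich) * 100 = (6.20 / 11.9) * 100 = 52.10%


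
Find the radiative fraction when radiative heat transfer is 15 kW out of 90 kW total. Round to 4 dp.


f_rad = Q_rad / Q_total
f_rad = 15 / 90 = 0.1667


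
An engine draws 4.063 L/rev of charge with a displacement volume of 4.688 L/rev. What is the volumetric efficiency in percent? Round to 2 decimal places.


eta_v = (V_actual / V_disp) * 100
Ratio = 4.063 / 4.688 = 0.8667
eta_v = 0.8667 * 100 = 86.67%


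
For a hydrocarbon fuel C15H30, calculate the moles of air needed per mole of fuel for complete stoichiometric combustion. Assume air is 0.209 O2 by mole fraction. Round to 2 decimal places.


Balanced combustion: C15H30 + 22.5 O2 -> 15 CO2 + 15 H2O
O2 needed = C + H/4 = 15 + 30/4 = 22.50 moles
Air moles = O2 / 0.209 = 22.50 / 0.209 = 107.66 moles air


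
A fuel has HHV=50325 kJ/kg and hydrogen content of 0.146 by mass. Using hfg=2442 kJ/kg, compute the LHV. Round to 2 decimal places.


LHV = HHV - hfg * 9 * H
Water correction = 2442 * 9 * 0.146 = 3208.788 kJ/kg
LHV = 50325 - 3208.788 = 47116.21 kJ/kg


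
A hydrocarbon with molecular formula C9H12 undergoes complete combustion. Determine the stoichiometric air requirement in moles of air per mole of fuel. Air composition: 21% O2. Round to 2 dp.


Balanced combustion: C9H12 + 12 O2 -> 9 CO2 + 6 H2O
O2 needed = C + H/4 = 9 + 12/4 = 12.00 moles
Air moles = O2 / 0.21 = 12.00 / 0.21 = 57.14 moles air


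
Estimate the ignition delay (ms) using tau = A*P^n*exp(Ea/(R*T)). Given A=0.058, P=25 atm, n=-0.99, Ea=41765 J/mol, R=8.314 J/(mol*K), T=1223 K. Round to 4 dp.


tau = A * P^n * exp(Ea/(R*T))
P^n = 25^(-0.99) = 0.04130850
Ea/(R*T) = 41765/(8.314*1223) = 4.107485
exp(Ea/(R*T)) = 60.793642
tau = 0.058 * 0.04130850 * 60.793642 = 0.1457 ms


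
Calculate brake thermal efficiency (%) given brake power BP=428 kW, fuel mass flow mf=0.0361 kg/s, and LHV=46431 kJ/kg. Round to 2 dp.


eta_BTE = (BP / (mf * LHV)) * 100
Denominator = 0.0361 * 46431 = 1676.1591 kW
eta_BTE = (428 / 1676.1591) * 100 = 25.53%


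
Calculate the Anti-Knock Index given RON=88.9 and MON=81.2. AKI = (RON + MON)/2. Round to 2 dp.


AKI = (RON + MON) / 2
AKI = (88.9 + 81.2) / 2
AKI = 170.1 / 2 = 85.05


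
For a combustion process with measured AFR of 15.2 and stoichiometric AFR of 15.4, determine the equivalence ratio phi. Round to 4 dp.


phi = AFR_stoich / AFR_actual
phi = 15.4 / 15.2 = 1.0132


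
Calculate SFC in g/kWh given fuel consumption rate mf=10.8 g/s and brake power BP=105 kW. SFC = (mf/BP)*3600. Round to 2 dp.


SFC = (mf / BP) * 3600
Rate = 10.8 / 105 = 0.102857 g/(s*kW)
SFC = 0.102857 * 3600 = 370.29 g/kWh


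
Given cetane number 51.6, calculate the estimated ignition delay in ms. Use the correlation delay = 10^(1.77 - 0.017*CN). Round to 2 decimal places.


delay = 10^(1.77 - 0.017*CN)
Exponent = 1.77 - 0.017*51.6 = 0.8928
delay = 10^0.8928 = 7.81 ms


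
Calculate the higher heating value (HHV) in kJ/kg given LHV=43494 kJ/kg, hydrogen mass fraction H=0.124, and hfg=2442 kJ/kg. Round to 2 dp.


HHV = LHV + hfg * 9 * H
Water addition = 2442 * 9 * 0.124 = 2725.272 kJ/kg
HHV = 43494 + 2725.272 = 46219.27 kJ/kg


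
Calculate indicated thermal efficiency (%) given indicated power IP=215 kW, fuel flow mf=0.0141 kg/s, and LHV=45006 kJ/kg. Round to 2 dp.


eta_ith = (IP / (mf * LHV)) * 100
Denominator = 0.0141 * 45006 = 634.5846 kW
eta_ith = (215 / 634.5846) * 100 = 33.88%


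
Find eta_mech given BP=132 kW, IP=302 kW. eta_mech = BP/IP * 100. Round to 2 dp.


eta_mech = (BP / IP) * 100
Ratio = 132 / 302 = 0.4371
eta_mech = 0.4371 * 100 = 43.71%


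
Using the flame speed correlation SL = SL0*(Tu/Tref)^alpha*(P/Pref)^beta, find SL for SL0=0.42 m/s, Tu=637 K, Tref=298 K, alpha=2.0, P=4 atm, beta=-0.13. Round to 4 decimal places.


SL = SL0 * (Tu/Tref)^alpha * (P/Pref)^beta
T ratio = 637/298 = 2.13758389
(T ratio)^alpha = 2.13758389^2.0 = 4.569265
(P/Pref)^beta = 4^(-0.13) = 0.835088
SL = 0.42 * 4.569265 * 0.835088 = 1.6026 m/s


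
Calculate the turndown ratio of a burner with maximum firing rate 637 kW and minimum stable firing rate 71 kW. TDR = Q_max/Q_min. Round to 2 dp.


TDR = Q_max / Q_min
TDR = 637 / 71 = 8.97


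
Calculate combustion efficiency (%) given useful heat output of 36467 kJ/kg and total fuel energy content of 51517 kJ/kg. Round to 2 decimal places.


Efficiency = (Q_useful / Q_fuel) * 100
Efficiency = (36467 / 51517) * 100
Efficiency = 0.7079 * 100 = 70.79%


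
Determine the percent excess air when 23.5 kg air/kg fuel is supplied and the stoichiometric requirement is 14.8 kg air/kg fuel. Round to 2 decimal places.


Excess air = actual - stoichiometric = 23.5 - 14.8 = 8.70 kg/kg fuel
Excess air % = (excess / stoich) * 100 = (8.70 / 14.8) * 100 = 58.78%


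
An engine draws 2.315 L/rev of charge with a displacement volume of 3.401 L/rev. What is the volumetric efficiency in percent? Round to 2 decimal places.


eta_v = (V_actual / V_disp) * 100
Ratio = 2.315 / 3.401 = 0.6807
eta_v = 0.6807 * 100 = 68.07%


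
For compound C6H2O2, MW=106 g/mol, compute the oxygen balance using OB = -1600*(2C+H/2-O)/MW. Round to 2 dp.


OB = -1600 * (2C + H/2 - O) / MW
Inner = 2*6 + 2/2 - 2 = 11.00
OB = -1600 * 11.00 / 106 = -166.04%


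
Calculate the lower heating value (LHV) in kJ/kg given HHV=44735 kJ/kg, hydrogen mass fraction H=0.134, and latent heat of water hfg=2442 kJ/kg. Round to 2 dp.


LHV = HHV - hfg * 9 * H
Water correction = 2442 * 9 * 0.134 = 2945.052 kJ/kg
LHV = 44735 - 2945.052 = 41789.95 kJ/kg


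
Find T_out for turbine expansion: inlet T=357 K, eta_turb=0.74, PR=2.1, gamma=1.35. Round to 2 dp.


T_out = T_in * (1 - eta * (1 - PR^(-(gamma-1)/gamma)))
Exponent = -(1.35-1)/1.35 = -0.25925926
PR^exp = 2.1^(-0.25925926) = 0.82501466
Factor = 1 - 0.74*(1 - 0.82501466) = 0.87051085
T_out = 357 * 0.87051085 = 310.77 K


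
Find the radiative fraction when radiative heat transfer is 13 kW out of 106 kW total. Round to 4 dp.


f_rad = Q_rad / Q_total
f_rad = 13 / 106 = 0.1226


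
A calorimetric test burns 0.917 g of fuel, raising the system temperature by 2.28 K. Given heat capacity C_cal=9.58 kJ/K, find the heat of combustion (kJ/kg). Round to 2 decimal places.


Hc = C_cal * delta_T / m_fuel
Q_released = 9.58 * 2.28 = 21.8424 kJ
m_fuel = 0.917 g = 0.917/1000 kg = 0.000917 kg
Hc = 21.8424 / 0.000917 = 23819.41 kJ/kg


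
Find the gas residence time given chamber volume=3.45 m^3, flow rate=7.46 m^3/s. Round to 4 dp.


tau = V / Q_flow
tau = 3.45 / 7.46 = 0.4625 s


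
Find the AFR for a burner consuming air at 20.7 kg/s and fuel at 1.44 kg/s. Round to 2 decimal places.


AFR = m_air / m_fuel
AFR = 20.7 / 1.44 = 14.38


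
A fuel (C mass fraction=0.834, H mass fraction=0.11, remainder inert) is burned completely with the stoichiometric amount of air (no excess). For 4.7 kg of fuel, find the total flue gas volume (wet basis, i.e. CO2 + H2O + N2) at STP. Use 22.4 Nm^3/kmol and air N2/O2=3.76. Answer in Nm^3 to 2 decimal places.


Per kg fuel: CO2 = (C/12 kmol)*22.4 = (0.834/12)*22.4 = 1.55680 Nm^3
Per kg fuel: H2O = (H/2 kmol)*22.4 = (0.11/2)*22.4 = 1.23200 Nm^3
O2 needed per kg fuel = C/12 + H/4 = 0.834/12 + 0.11/4 = 0.09700000 kmol
Per kg fuel: N2 = O2*3.76*22.4 = 0.09700000*3.76*22.4 = 8.16973 Nm^3
Total per kg = 1.55680 + 1.23200 + 8.16973 = 10.95853 Nm^3
Total = 10.95853 * 4.7 = 51.51 Nm^3


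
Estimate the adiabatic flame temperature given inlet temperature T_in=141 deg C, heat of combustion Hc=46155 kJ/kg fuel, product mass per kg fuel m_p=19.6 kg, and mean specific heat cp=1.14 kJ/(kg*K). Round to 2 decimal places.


T_ad = T_in + Hc / (m_p * cp)
Denominator = 19.6 * 1.14 = 22.3440
Temperature rise = 46155 / 22.3440 = 2065.66 K
T_ad = 141 + 2065.66 = 2206.66 deg C


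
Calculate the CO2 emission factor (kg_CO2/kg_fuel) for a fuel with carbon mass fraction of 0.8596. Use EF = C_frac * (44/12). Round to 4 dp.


EF = C_frac * (M_CO2 / M_C)
EF = 0.8596 * (44/12)
EF = 0.8596 * 3.666667 = 3.1519 kg_CO2/kg_fuel


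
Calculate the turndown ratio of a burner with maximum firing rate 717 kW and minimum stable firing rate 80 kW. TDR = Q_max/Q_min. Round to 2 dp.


TDR = Q_max / Q_min
TDR = 717 / 80 = 8.96


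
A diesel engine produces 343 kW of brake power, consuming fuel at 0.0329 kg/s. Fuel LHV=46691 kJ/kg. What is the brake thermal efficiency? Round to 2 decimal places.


eta_BTE = (BP / (mf * LHV)) * 100
Denominator = 0.0329 * 46691 = 1536.1339 kW
eta_BTE = (343 / 1536.1339) * 100 = 22.33%


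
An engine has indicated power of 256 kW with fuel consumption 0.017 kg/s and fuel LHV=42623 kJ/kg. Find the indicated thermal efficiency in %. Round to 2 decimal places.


eta_ith = (IP / (mf * LHV)) * 100
Denominator = 0.017 * 42623 = 724.5910 kW
eta_ith = (256 / 724.5910) * 100 = 35.33%


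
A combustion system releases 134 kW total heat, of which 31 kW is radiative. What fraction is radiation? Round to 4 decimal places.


f_rad = Q_rad / Q_total
f_rad = 31 / 134 = 0.2313


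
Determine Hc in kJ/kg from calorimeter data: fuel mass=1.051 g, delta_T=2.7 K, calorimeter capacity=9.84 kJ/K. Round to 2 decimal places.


Hc = C_cal * delta_T / m_fuel
Q_released = 9.84 * 2.7 = 26.5680 kJ
m_fuel = 1.051 g = 1.051/1000 kg = 0.001051 kg
Hc = 26.5680 / 0.001051 = 25278.78 kJ/kg


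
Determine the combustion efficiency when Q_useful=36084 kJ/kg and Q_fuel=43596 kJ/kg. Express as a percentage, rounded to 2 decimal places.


Efficiency = (Q_useful / Q_fuel) * 100
Efficiency = (36084 / 43596) * 100
Efficiency = 0.8277 * 100 = 82.77%


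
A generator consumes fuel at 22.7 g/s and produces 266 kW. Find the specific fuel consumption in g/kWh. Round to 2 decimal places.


SFC = (mf / BP) * 3600
Rate = 22.7 / 266 = 0.085338 g/(s*kW)
SFC = 0.085338 * 3600 = 307.22 g/kWh


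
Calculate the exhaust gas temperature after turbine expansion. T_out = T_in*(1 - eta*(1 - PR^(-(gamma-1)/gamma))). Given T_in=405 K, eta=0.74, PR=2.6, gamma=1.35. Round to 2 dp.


T_out = T_in * (1 - eta * (1 - PR^(-(gamma-1)/gamma)))
Exponent = -(1.35-1)/1.35 = -0.25925926
PR^exp = 2.6^(-0.25925926) = 0.78057442
Factor = 1 - 0.74*(1 - 0.78057442) = 0.83762507
T_out = 405 * 0.83762507 = 339.24 K


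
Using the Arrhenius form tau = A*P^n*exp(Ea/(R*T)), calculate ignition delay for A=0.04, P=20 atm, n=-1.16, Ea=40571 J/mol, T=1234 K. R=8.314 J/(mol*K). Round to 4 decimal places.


tau = A * P^n * exp(Ea/(R*T))
P^n = 20^(-1.16) = 0.03096030
Ea/(R*T) = 40571/(8.314*1234) = 3.954490
exp(Ea/(R*T)) = 52.169105
tau = 0.04 * 0.03096030 * 52.169105 = 0.0646 ms


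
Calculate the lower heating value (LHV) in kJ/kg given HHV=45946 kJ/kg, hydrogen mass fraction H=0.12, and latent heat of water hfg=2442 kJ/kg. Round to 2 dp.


LHV = HHV - hfg * 9 * H
Water correction = 2442 * 9 * 0.12 = 2637.360 kJ/kg
LHV = 45946 - 2637.360 = 43308.64 kJ/kg


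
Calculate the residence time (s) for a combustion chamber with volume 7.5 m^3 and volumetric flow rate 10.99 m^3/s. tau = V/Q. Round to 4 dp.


tau = V / Q_flow
tau = 7.5 / 10.99 = 0.6824 s


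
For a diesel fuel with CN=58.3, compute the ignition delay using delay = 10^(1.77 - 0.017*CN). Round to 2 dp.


delay = 10^(1.77 - 0.017*CN)
Exponent = 1.77 - 0.017*58.3 = 0.7789
delay = 10^0.7789 = 6.01 ms


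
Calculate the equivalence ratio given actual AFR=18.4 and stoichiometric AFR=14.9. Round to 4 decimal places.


phi = AFR_stoich / AFR_actual
phi = 14.9 / 18.4 = 0.8098


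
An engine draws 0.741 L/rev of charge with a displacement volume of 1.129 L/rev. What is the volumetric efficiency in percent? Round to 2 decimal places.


eta_v = (V_actual / V_disp) * 100
Ratio = 0.741 / 1.129 = 0.6563
eta_v = 0.6563 * 100 = 65.63%


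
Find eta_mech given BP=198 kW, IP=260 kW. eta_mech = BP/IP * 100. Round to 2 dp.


eta_mech = (BP / IP) * 100
Ratio = 198 / 260 = 0.7615
eta_mech = 0.7615 * 100 = 76.15%


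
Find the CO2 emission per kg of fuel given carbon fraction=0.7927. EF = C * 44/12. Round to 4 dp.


EF = C_frac * (M_CO2 / M_C)
EF = 0.7927 * (44/12)
EF = 0.7927 * 3.666667 = 2.9066 kg_CO2/kg_fuel


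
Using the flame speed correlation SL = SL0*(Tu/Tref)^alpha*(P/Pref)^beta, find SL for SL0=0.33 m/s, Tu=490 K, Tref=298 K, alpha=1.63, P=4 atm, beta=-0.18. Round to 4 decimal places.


SL = SL0 * (Tu/Tref)^alpha * (P/Pref)^beta
T ratio = 490/298 = 1.64429530
(T ratio)^alpha = 1.64429530^1.63 = 2.249299
(P/Pref)^beta = 4^(-0.18) = 0.779165
SL = 0.33 * 2.249299 * 0.779165 = 0.5783 m/s


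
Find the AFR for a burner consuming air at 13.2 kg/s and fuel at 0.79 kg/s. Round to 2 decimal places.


AFR = m_air / m_fuel
AFR = 13.2 / 0.79 = 16.71


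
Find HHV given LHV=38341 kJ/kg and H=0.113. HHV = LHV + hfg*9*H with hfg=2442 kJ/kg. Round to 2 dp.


HHV = LHV + hfg * 9 * H
Water addition = 2442 * 9 * 0.113 = 2483.514 kJ/kg
HHV = 38341 + 2483.514 = 40824.51 kJ/kg


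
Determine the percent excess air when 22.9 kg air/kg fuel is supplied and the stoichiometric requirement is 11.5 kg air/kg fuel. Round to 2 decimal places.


Excess air = actual - stoichiometric = 22.9 - 11.5 = 11.40 kg/kg fuel
Excess air % = (excess / stoich) * 100 = (11.40 / 11.5) * 100 = 99.13%


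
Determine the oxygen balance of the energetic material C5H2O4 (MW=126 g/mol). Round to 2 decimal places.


OB = -1600 * (2C + H/2 - O) / MW
Inner = 2*5 + 2/2 - 4 = 7.00
OB = -1600 * 7.00 / 126 = -88.89%


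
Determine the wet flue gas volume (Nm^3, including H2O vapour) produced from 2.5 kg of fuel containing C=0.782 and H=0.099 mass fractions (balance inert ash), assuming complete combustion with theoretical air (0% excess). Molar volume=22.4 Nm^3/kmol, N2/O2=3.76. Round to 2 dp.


Per kg fuel: CO2 = (C/12 kmol)*22.4 = (0.782/12)*22.4 = 1.45973 Nm^3
Per kg fuel: H2O = (H/2 kmol)*22.4 = (0.099/2)*22.4 = 1.10880 Nm^3
O2 needed per kg fuel = C/12 + H/4 = 0.782/12 + 0.099/4 = 0.08991667 kmol
Per kg fuel: N2 = O2*3.76*22.4 = 0.08991667*3.76*22.4 = 7.57314 Nm^3
Total per kg = 1.45973 + 1.10880 + 7.57314 = 10.14167 Nm^3
Total = 10.14167 * 2.5 = 25.35 Nm^3


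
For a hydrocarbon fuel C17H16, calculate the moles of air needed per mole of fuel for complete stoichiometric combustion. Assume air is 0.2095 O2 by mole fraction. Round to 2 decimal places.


Balanced combustion: C17H16 + 21 O2 -> 17 CO2 + 8 H2O
O2 needed = C + H/4 = 17 + 16/4 = 21.00 moles
Air moles = O2 / 0.2095 = 21.00 / 0.2095 = 100.24 moles air


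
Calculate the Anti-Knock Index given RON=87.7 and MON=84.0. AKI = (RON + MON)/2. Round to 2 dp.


AKI = (RON + MON) / 2
AKI = (87.7 + 84.0) / 2
AKI = 171.7 / 2 = 85.85


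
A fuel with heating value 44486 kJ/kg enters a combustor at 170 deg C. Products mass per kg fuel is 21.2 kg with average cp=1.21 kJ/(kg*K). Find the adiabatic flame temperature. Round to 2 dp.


T_ad = T_in + Hc / (m_p * cp)
Denominator = 21.2 * 1.21 = 25.6520
Temperature rise = 44486 / 25.6520 = 1734.21 K
T_ad = 170 + 1734.21 = 1904.21 deg C


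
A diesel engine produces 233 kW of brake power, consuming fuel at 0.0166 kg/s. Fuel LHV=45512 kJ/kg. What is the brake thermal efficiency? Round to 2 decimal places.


eta_BTE = (BP / (mf * LHV)) * 100
Denominator = 0.0166 * 45512 = 755.4992 kW
eta_BTE = (233 / 755.4992) * 100 = 30.84%


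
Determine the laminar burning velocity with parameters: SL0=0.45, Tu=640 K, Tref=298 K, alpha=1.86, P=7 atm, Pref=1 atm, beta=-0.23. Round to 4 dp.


SL = SL0 * (Tu/Tref)^alpha * (P/Pref)^beta
T ratio = 640/298 = 2.14765101
(T ratio)^alpha = 2.14765101^1.86 = 4.144313
(P/Pref)^beta = 7^(-0.23) = 0.639186
SL = 0.45 * 4.144313 * 0.639186 = 1.1920 m/s


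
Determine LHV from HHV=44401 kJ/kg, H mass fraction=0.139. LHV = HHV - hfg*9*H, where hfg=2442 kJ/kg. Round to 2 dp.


LHV = HHV - hfg * 9 * H
Water correction = 2442 * 9 * 0.139 = 3054.942 kJ/kg
LHV = 44401 - 3054.942 = 41346.06 kJ/kg


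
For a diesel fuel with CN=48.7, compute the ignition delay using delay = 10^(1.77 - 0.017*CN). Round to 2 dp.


delay = 10^(1.77 - 0.017*CN)
Exponent = 1.77 - 0.017*48.7 = 0.9421
delay = 10^0.9421 = 8.75 ms


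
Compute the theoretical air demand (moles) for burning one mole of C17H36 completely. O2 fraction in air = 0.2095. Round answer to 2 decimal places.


Balanced combustion: C17H36 + 26 O2 -> 17 CO2 + 18 H2O
O2 needed = C + H/4 = 17 + 36/4 = 26.00 moles
Air moles = O2 / 0.2095 = 26.00 / 0.2095 = 124.11 moles air


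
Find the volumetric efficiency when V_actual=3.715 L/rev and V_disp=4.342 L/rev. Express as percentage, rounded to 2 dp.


eta_v = (V_actual / V_disp) * 100
Ratio = 3.715 / 4.342 = 0.8556
eta_v = 0.8556 * 100 = 85.56%


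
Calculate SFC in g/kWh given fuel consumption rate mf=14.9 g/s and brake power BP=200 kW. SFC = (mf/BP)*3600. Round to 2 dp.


SFC = (mf / BP) * 3600
Rate = 14.9 / 200 = 0.074500 g/(s*kW)
SFC = 0.074500 * 3600 = 268.20 g/kWh


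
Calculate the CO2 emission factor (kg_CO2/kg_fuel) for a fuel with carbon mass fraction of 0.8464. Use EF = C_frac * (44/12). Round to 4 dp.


EF = C_frac * (M_CO2 / M_C)
EF = 0.8464 * (44/12)
EF = 0.8464 * 3.666667 = 3.1035 kg_CO2/kg_fuel


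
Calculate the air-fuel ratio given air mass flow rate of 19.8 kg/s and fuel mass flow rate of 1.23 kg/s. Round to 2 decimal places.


AFR = m_air / m_fuel
AFR = 19.8 / 1.23 = 16.10


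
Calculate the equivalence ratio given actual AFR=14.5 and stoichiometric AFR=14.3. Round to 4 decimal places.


phi = AFR_stoich / AFR_actual
phi = 14.3 / 14.5 = 0.9862


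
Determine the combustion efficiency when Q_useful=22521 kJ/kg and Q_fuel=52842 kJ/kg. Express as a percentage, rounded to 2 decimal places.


Efficiency = (Q_useful / Q_fuel) * 100
Efficiency = (22521 / 52842) * 100
Efficiency = 0.4262 * 100 = 42.62%


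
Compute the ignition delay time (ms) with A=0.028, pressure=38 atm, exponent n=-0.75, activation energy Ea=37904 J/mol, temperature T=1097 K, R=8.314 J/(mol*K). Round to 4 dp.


tau = A * P^n * exp(Ea/(R*T))
P^n = 38^(-0.75) = 0.06533747
Ea/(R*T) = 37904/(8.314*1097) = 4.155932
exp(Ea/(R*T)) = 63.811386
tau = 0.028 * 0.06533747 * 63.811386 = 0.1167 ms
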